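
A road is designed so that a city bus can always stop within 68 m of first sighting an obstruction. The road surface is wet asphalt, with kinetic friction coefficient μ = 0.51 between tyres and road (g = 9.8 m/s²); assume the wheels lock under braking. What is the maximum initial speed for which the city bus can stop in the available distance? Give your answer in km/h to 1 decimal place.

a = μg = 0.51 × 9.8 = 4.998 m/s².
v²/(2a) = d ⇒ v = √(2 × 4.998 × 68) = √679.73 = 26.0716 m/s.
26.0716 m/s × 3.6 = 93.858 km/h.

Maximum speed ≈ 93.9 km/h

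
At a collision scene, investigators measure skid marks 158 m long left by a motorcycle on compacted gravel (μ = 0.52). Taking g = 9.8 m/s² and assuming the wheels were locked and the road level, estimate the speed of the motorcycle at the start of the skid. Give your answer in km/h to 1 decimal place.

Initial speed ≈ 144.5 km/h

Deceleration a = μg = 0.52 × 9.8 = 5.096 m/s².
v = √(2a·d) = √(2 × 5.096 × 158) = √1610.336 = 40.1290 m/s.
= 40.1290 × 3.6 = 144.464 km/h.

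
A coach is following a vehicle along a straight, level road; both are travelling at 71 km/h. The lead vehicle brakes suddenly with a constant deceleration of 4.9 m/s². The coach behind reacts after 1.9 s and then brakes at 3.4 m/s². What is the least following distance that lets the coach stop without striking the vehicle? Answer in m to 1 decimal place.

71 km/h ÷ 3.6 = 19.7222 m/s.
Leader travels v²/(2a_L) = 388.965 / 9.800 = 39.690 m before stopping.
Follower covers v·t_r = 19.7222 × 1.9 = 37.472 m while reacting, then v²/(2a_F) = 388.965 / 6.800 = 57.201 m while braking, for a total of 37.472 + 57.201 = 94.673 m.
Since a_F ≤ a_L and the follower starts braking later, the follower is never slower than the leader, so the closest approach is when both have stopped.
Minimum gap = 94.673 − 39.690 = 54.983 m.

Minimum gap ≈ 55.0 m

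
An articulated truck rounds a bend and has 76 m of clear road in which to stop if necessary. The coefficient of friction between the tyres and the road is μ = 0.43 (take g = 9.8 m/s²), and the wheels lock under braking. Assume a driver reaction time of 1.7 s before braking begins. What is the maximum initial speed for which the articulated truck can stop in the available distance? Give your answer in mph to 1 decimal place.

Maximum speed ≈ 42.8 mph

a = μg = 0.43 × 9.8 = 4.214 m/s².
Stopping distance: v·t_r + v²/(2a) = 76 with t_r = 1.7 s and a = 4.214 m/s².
So v² + 14.328 v − 640.53 = 0.
Positive root: v = −a·t_r + √((a·t_r)² + 2a·d) = −7.164 + √(51.323 + 640.53) = 19.1391 m/s.
19.1391 m/s ÷ 0.44704 = 42.813 mph.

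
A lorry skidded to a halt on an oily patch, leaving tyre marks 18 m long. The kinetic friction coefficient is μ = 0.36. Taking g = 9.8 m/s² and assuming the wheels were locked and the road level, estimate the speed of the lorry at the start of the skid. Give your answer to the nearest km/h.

Initial speed ≈ 41 km/h

Deceleration a = μg = 0.36 × 9.8 = 3.528 m/s².
v = √(2a·d) = √(2 × 3.528 × 18) = √127.008 = 11.2698 m/s.
= 11.2698 × 3.6 = 40.571 km/h.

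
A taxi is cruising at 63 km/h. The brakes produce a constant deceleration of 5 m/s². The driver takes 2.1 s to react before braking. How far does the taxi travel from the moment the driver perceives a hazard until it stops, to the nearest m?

Total stopping distance ≈ 67 m

63 km/h ÷ 3.6 = 17.5000 m/s.
Reaction distance = v·t_r = 17.5000 × 2.1 = 36.750 m.
Braking distance = v²/(2a) = 17.5000² / (2 × 5.000) = 306.250 / 10.000 = 30.625 m.
Total = 36.750 + 30.625 = 67.375 m.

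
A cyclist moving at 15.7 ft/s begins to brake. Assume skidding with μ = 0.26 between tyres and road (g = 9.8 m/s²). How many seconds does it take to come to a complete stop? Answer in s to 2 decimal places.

Braking time ≈ 1.88 s

15.7 ft/s × 0.3048 = 4.7854 m/s.
a = μg = 0.26 × 9.8 = 2.548 m/s².
Braking time = v/a = 4.7854 / 2.548 = 1.878 s.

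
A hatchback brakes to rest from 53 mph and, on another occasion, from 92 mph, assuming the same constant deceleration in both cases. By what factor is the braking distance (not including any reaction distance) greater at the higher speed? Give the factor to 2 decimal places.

Factor ≈ 3.01

Braking distance d = v²/(2a), so with a fixed, d ∝ v².
Factor = (92/53)² = 1.7358² = 3.0130.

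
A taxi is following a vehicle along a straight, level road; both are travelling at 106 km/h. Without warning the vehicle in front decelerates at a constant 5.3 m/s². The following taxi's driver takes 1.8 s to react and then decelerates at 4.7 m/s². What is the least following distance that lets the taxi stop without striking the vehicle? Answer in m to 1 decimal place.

106 km/h ÷ 3.6 = 29.4444 m/s.
Leader travels v²/(2a_L) = 866.973 / 10.600 = 81.790 m before stopping.
Follower covers v·t_r = 29.4444 × 1.8 = 53.000 m while reacting, then v²/(2a_F) = 866.973 / 9.400 = 92.231 m while braking, for a total of 53.000 + 92.231 = 145.231 m.
Since a_F ≤ a_L and the follower starts braking later, the follower is never slower than the leader, so the closest approach is when both have stopped.
Minimum gap = 145.231 − 81.790 = 63.441 m.

Minimum gap ≈ 63.4 m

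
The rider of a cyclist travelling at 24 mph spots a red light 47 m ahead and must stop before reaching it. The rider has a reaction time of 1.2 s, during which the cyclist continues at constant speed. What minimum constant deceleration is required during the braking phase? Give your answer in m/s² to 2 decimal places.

Required deceleration ≈ 1.69 m/s²

24 mph × 0.44704 = 10.7290 m/s.
Distance covered during reaction = 10.7290 × 1.2 = 12.875 m.
Distance available for braking: 47 − 12.875 = 34.125 m.
v² = 2a·d ⇒ a = v²/(2d) = 10.7290² / (2 × 34.125) = 115.111 / 68.250 = 1.6866 m/s².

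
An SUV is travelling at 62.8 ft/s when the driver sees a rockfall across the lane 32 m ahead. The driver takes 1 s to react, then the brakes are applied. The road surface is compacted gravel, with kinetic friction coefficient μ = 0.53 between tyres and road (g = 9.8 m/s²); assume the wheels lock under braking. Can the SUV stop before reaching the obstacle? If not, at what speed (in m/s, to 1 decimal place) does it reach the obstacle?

62.8 ft/s × 0.3048 = 19.1414 m/s.
a = μg = 0.53 × 9.8 = 5.194 m/s².
Reaction distance = 19.1414 × 1 = 19.141 m.
Braking distance needed to stop: v²/(2a) = 366.393 / 10.388 = 35.271 m, so total needed = 19.141 + 35.271 = 54.412 m > 32 m — it cannot stop.
Distance remaining when braking begins: 32 − 19.141 = 12.859 m.
v² = v₀² − 2a·d = 366.393 − 2 × 5.194 × 12.859 = 232.814 m²/s².
v = √232.814 = 15.258 m/s.

No — it strikes the obstacle at 15.3 m/s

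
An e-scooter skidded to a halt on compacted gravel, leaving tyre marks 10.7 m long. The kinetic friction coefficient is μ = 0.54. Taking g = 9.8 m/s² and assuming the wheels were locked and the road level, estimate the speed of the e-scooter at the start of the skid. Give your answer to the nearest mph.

Initial speed ≈ 24 mph

Deceleration a = μg = 0.54 × 9.8 = 5.292 m/s².
v = √(2a·d) = √(2 × 5.292 × 10.7) = √113.249 = 10.6419 m/s.
= 10.6419 ÷ 0.44704 = 23.805 mph.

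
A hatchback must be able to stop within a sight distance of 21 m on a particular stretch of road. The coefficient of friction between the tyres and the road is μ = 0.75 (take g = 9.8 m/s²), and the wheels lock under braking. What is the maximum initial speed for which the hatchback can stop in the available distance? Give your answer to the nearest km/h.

a = μg = 0.75 × 9.8 = 7.350 m/s².
v²/(2a) = d ⇒ v = √(2 × 7.350 × 21) = √308.70 = 17.5699 m/s.
17.5699 m/s × 3.6 = 63.252 km/h.

Maximum speed ≈ 63 km/h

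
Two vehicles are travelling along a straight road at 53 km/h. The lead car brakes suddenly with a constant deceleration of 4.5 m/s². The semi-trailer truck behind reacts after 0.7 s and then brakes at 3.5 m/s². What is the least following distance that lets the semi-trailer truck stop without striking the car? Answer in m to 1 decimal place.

Minimum gap ≈ 17.2 m

53 km/h ÷ 3.6 = 14.7222 m/s.
Leader travels v²/(2a_L) = 216.743 / 9.000 = 24.083 m before stopping.
Follower covers v·t_r = 14.7222 × 0.7 = 10.306 m while reacting, then v²/(2a_F) = 216.743 / 7.000 = 30.963 m while braking, for a total of 10.306 + 30.963 = 41.269 m.
Since a_F ≤ a_L and the follower starts braking later, the follower is never slower than the leader, so the closest approach is when both have stopped.
Minimum gap = 41.269 − 24.083 = 17.186 m.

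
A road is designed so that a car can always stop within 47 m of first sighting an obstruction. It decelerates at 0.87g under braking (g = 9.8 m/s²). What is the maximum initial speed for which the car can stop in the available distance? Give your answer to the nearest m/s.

a = 0.87 × 9.8 = 8.526 m/s².
v²/(2a) = d ⇒ v = √(2 × 8.526 × 47) = √801.44 = 28.3097 m/s.

Maximum speed ≈ 28 m/s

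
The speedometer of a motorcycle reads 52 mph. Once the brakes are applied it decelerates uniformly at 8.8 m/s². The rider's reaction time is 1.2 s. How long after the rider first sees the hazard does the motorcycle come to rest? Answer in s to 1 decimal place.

52 mph × 0.44704 = 23.2461 m/s.
Braking time = v/a = 23.2461 / 8.800 = 2.642 s.
Total = 1.2 + 2.642 = 3.842 s.

Total time ≈ 3.8 s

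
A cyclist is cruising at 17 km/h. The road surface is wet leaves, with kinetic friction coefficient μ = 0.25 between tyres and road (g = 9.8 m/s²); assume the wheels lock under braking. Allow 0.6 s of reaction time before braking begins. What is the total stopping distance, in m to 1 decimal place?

17 km/h ÷ 3.6 = 4.7222 m/s.
a = μg = 0.25 × 9.8 = 2.450 m/s².
Reaction distance = v·t_r = 4.7222 × 0.6 = 2.833 m.
Braking distance = v²/(2a) = 4.7222² / (2 × 2.450) = 22.299 / 4.900 = 4.551 m.
Total = 2.833 + 4.551 = 7.384 m.

Total stopping distance ≈ 7.4 m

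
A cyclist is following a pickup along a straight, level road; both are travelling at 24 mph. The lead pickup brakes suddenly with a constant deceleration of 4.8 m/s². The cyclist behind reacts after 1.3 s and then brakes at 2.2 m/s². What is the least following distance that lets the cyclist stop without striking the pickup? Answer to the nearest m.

24 mph × 0.44704 = 10.7290 m/s.
Leader travels v²/(2a_L) = 115.111 / 9.600 = 11.991 m before stopping.
Follower covers v·t_r = 10.7290 × 1.3 = 13.948 m while reacting, then v²/(2a_F) = 115.111 / 4.400 = 26.162 m while braking, for a total of 13.948 + 26.162 = 40.110 m.
Since a_F ≤ a_L and the follower starts braking later, the follower is never slower than the leader, so the closest approach is when both have stopped.
Minimum gap = 40.110 − 11.991 = 28.119 m.

Minimum gap ≈ 28 m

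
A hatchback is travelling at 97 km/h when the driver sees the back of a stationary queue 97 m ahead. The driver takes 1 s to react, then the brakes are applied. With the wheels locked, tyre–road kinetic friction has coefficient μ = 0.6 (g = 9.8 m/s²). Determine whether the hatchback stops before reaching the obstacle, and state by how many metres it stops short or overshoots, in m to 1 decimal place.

97 km/h ÷ 3.6 = 26.9444 m/s.
a = μg = 0.6 × 9.8 = 5.880 m/s².
Reaction distance = 26.9444 × 1 = 26.944 m.
Braking distance = v²/(2a) = 726.001 / 11.760 = 61.735 m.
Total stopping distance = 26.944 + 61.735 = 88.679 m, vs 97 m available — it stops with 97 − 88.679 = 8.321 m to spare.

Yes — it stops 8.3 m short of the obstacle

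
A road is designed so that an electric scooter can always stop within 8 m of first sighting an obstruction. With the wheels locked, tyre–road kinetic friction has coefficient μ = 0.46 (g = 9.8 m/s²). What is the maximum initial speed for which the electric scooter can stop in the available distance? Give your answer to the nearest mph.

Maximum speed ≈ 19 mph

a = μg = 0.46 × 9.8 = 4.508 m/s².
v²/(2a) = d ⇒ v = √(2 × 4.508 × 8) = √72.13 = 8.4929 m/s.
8.4929 m/s ÷ 0.44704 = 18.998 mph.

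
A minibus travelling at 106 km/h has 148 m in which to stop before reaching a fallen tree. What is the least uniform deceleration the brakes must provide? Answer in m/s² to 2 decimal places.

Required deceleration ≈ 2.93 m/s²

106 km/h ÷ 3.6 = 29.4444 m/s.
v² = 2a·d ⇒ a = v²/(2d) = 29.4444² / (2 × 148.000) = 866.973 / 296.000 = 2.9290 m/s².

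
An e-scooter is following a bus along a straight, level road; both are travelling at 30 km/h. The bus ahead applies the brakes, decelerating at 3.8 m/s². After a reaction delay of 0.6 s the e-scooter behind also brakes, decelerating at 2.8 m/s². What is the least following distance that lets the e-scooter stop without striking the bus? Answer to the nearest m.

Minimum gap ≈ 8 m

30 km/h ÷ 3.6 = 8.3333 m/s.
Leader travels v²/(2a_L) = 69.444 / 7.600 = 9.137 m before stopping.
Follower covers v·t_r = 8.3333 × 0.6 = 5.000 m while reacting, then v²/(2a_F) = 69.444 / 5.600 = 12.401 m while braking, for a total of 5.000 + 12.401 = 17.401 m.
Since a_F ≤ a_L and the follower starts braking later, the follower is never slower than the leader, so the closest approach is when both have stopped.
Minimum gap = 17.401 − 9.137 = 8.264 m.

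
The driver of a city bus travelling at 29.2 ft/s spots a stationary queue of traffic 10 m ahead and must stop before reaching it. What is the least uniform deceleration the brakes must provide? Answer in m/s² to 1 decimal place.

Required deceleration ≈ 4.0 m/s²

29.2 ft/s × 0.3048 = 8.9002 m/s.
v² = 2a·d ⇒ a = v²/(2d) = 8.9002² / (2 × 10.000) = 79.214 / 20.000 = 3.9607 m/s².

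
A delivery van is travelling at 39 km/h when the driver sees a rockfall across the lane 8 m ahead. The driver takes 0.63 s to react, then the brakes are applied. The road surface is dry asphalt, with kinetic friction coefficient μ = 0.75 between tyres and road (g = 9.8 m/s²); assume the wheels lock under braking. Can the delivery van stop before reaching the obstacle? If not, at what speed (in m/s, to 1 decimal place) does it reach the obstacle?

39 km/h ÷ 3.6 = 10.8333 m/s.
a = μg = 0.75 × 9.8 = 7.350 m/s².
Reaction distance = 10.8333 × 0.63 = 6.825 m.
Braking distance needed to stop: v²/(2a) = 117.360 / 14.700 = 7.984 m, so total needed = 6.825 + 7.984 = 14.809 m > 8 m — it cannot stop.
Distance remaining when braking begins: 8 − 6.825 = 1.175 m.
v² = v₀² − 2a·d = 117.360 − 2 × 7.350 × 1.175 = 100.088 m²/s².
v = √100.088 = 10.004 m/s.

No — it strikes the obstacle at 10.0 m/s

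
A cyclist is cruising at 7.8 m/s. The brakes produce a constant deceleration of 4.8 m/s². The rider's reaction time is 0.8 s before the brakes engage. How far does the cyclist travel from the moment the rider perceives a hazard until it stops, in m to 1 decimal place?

Total stopping distance ≈ 12.6 m

Reaction distance = v·t_r = 7.8000 × 0.8 = 6.240 m.
Braking distance = v²/(2a) = 7.8000² / (2 × 4.800) = 60.840 / 9.600 = 6.338 m.
Total = 6.240 + 6.338 = 12.578 m.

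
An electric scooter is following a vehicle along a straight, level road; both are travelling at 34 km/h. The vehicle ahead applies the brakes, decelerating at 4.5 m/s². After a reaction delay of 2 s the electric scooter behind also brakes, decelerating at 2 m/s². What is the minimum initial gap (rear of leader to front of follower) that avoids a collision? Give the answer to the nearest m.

Minimum gap ≈ 31 m

34 km/h ÷ 3.6 = 9.4444 m/s.
Leader travels v²/(2a_L) = 89.197 / 9.000 = 9.911 m before stopping.
Follower covers v·t_r = 9.4444 × 2 = 18.889 m while reacting, then v²/(2a_F) = 89.197 / 4.000 = 22.299 m while braking, for a total of 18.889 + 22.299 = 41.188 m.
Since a_F ≤ a_L and the follower starts braking later, the follower is never slower than the leader, so the closest approach is when both have stopped.
Minimum gap = 41.188 − 9.911 = 31.277 m.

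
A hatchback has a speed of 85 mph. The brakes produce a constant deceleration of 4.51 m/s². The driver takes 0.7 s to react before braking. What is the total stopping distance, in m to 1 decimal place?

Total stopping distance ≈ 186.7 m

85 mph × 0.44704 = 37.9984 m/s.
Reaction distance = v·t_r = 37.9984 × 0.7 = 26.599 m.
Braking distance = v²/(2a) = 37.9984² / (2 × 4.510) = 1443.878 / 9.020 = 160.075 m.
Total = 26.599 + 160.075 = 186.674 m.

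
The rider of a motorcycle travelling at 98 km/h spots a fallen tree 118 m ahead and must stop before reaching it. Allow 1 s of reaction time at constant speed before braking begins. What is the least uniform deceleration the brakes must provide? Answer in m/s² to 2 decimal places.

Required deceleration ≈ 4.08 m/s²

98 km/h ÷ 3.6 = 27.2222 m/s.
Distance covered during reaction = 27.2222 × 1 = 27.222 m.
Distance available for braking: 118 − 27.222 = 90.778 m.
v² = 2a·d ⇒ a = v²/(2d) = 27.2222² / (2 × 90.778) = 741.048 / 181.556 = 4.0816 m/s².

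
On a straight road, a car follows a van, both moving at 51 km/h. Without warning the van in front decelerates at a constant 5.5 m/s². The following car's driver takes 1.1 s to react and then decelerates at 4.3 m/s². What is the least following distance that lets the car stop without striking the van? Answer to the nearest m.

Minimum gap ≈ 21 m

51 km/h ÷ 3.6 = 14.1667 m/s.
Leader travels v²/(2a_L) = 200.695 / 11.000 = 18.245 m before stopping.
Follower covers v·t_r = 14.1667 × 1.1 = 15.583 m while reacting, then v²/(2a_F) = 200.695 / 8.600 = 23.337 m while braking, for a total of 15.583 + 23.337 = 38.920 m.
Since a_F ≤ a_L and the follower starts braking later, the follower is never slower than the leader, so the closest approach is when both have stopped.
Minimum gap = 38.920 − 18.245 = 20.675 m.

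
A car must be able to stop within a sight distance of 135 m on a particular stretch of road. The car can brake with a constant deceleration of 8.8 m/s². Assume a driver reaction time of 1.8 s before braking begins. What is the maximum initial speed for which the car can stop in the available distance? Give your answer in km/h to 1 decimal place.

Maximum speed ≈ 127.5 km/h

Stopping distance: v·t_r + v²/(2a) = 135 with t_r = 1.8 s and a = 8.800 m/s².
So v² + 31.680 v − 2376.00 = 0.
Positive root: v = −a·t_r + √((a·t_r)² + 2a·d) = −15.840 + √(250.906 + 2376.00) = 35.4134 m/s.
35.4134 m/s × 3.6 = 127.488 km/h.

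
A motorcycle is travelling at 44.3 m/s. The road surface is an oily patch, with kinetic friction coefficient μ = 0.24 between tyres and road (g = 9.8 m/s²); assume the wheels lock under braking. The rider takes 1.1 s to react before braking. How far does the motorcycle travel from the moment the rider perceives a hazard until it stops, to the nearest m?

a = μg = 0.24 × 9.8 = 2.352 m/s².
Reaction distance = v·t_r = 44.3000 × 1.1 = 48.730 m.
Braking distance = v²/(2a) = 44.3000² / (2 × 2.352) = 1962.490 / 4.704 = 417.196 m.
Total = 48.730 + 417.196 = 465.926 m.

Total stopping distance ≈ 466 m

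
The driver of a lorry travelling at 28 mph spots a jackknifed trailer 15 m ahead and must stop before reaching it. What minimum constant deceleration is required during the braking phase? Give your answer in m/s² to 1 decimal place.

28 mph × 0.44704 = 12.5171 m/s.
v² = 2a·d ⇒ a = v²/(2d) = 12.5171² / (2 × 15.000) = 156.678 / 30.000 = 5.2226 m/s².

Required deceleration ≈ 5.2 m/s²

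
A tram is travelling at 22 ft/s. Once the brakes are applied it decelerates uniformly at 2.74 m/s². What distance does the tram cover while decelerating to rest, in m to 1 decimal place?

22 ft/s × 0.3048 = 6.7056 m/s.
Braking distance = v²/(2a) = 6.7056² / (2 × 2.740) = 44.965 / 5.480 = 8.205 m.

Braking distance ≈ 8.2 m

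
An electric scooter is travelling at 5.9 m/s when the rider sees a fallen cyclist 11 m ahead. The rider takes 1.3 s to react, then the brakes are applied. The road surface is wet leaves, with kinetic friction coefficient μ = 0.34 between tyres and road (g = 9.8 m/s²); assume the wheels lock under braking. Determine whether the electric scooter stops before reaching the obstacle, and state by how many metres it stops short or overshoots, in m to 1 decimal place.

a = μg = 0.34 × 9.8 = 3.332 m/s².
Reaction distance = 5.9000 × 1.3 = 7.670 m.
Braking distance = v²/(2a) = 34.810 / 6.664 = 5.224 m.
Total stopping distance = 7.670 + 5.224 = 12.894 m, vs 11 m available — it cannot stop in time and overshoots by 12.894 − 11 = 1.894 m.

No — it overshoots by 1.9 m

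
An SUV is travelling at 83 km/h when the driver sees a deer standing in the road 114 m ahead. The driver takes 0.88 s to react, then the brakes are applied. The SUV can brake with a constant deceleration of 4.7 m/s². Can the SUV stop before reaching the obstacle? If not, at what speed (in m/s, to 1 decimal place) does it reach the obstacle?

83 km/h ÷ 3.6 = 23.0556 m/s.
Reaction distance = 23.0556 × 0.88 = 20.289 m.
Braking distance = v²/(2a) = 531.561 / 9.400 = 56.549 m.
Total stopping distance = 20.289 + 56.549 = 76.838 m, vs 114 m available — it stops with 114 − 76.838 = 37.162 m to spare.

Yes — it stops about 37.2 m short of the obstacle, so it never reaches it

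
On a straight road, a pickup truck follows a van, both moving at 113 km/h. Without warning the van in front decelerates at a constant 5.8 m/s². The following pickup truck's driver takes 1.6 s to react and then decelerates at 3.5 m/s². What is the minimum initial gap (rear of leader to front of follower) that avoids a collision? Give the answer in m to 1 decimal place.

113 km/h ÷ 3.6 = 31.3889 m/s.
Leader travels v²/(2a_L) = 985.263 / 11.600 = 84.936 m before stopping.
Follower covers v·t_r = 31.3889 × 1.6 = 50.222 m while reacting, then v²/(2a_F) = 985.263 / 7.000 = 140.752 m while braking, for a total of 50.222 + 140.752 = 190.974 m.
Since a_F ≤ a_L and the follower starts braking later, the follower is never slower than the leader, so the closest approach is when both have stopped.
Minimum gap = 190.974 − 84.936 = 106.038 m.

Minimum gap ≈ 106.0 m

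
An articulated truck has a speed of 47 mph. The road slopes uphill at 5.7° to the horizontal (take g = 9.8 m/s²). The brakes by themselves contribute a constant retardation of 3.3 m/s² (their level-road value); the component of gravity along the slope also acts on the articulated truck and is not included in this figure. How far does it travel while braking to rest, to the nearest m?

47 mph × 0.44704 = 21.0109 m/s.
Gravity along the uphill slope adds to the braking deceleration: a_eff = 3.300 + 9.8·sin 5.7° = 3.300 + 0.973 = 4.273 m/s².
Braking distance = v²/(2a) = 21.0109² / (2 × 4.273) = 441.458 / 8.546 = 51.657 m.

Braking distance ≈ 52 m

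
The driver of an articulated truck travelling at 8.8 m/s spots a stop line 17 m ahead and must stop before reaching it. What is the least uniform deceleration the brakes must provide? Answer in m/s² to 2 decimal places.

Required deceleration ≈ 2.28 m/s²

v² = 2a·d ⇒ a = v²/(2d) = 8.8000² / (2 × 17.000) = 77.440 / 34.000 = 2.2776 m/s².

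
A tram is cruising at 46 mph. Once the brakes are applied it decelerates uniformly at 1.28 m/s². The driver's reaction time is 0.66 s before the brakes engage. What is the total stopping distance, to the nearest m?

46 mph × 0.44704 = 20.5638 m/s.
Reaction distance = v·t_r = 20.5638 × 0.66 = 13.572 m.
Braking distance = v²/(2a) = 20.5638² / (2 × 1.280) = 422.870 / 2.560 = 165.184 m.
Total = 13.572 + 165.184 = 178.756 m.

Total stopping distance ≈ 179 m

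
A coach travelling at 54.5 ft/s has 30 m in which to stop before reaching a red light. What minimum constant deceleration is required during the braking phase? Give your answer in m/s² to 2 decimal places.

Required deceleration ≈ 4.60 m/s²

54.5 ft/s × 0.3048 = 16.6116 m/s.
v² = 2a·d ⇒ a = v²/(2d) = 16.6116² / (2 × 30.000) = 275.945 / 60.000 = 4.5991 m/s².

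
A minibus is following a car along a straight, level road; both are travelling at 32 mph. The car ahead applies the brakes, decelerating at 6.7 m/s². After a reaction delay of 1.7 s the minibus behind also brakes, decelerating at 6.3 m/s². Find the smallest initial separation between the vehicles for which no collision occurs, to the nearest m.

Minimum gap ≈ 25 m

32 mph × 0.44704 = 14.3053 m/s.
Leader travels v²/(2a_L) = 204.642 / 13.400 = 15.272 m before stopping.
Follower covers v·t_r = 14.3053 × 1.7 = 24.319 m while reacting, then v²/(2a_F) = 204.642 / 12.600 = 16.241 m while braking, for a total of 24.319 + 16.241 = 40.560 m.
Since a_F ≤ a_L and the follower starts braking later, the follower is never slower than the leader, so the closest approach is when both have stopped.
Minimum gap = 40.560 − 15.272 = 25.288 m.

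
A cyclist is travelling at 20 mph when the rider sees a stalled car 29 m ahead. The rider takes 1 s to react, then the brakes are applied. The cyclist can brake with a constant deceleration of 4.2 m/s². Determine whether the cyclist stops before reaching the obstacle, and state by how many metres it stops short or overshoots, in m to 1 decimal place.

20 mph × 0.44704 = 8.9408 m/s.
Reaction distance = 8.9408 × 1 = 8.941 m.
Braking distance = v²/(2a) = 79.938 / 8.400 = 9.516 m.
Total stopping distance = 8.941 + 9.516 = 18.457 m, vs 29 m available — it stops with 29 − 18.457 = 10.543 m to spare.

Yes — it stops 10.5 m short of the obstacle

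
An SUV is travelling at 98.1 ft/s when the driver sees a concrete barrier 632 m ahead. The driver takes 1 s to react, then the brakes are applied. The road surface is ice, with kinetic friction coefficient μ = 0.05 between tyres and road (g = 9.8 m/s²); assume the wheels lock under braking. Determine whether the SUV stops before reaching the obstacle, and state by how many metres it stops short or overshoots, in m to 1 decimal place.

No — it overshoots by 310.2 m

98.1 ft/s × 0.3048 = 29.9009 m/s.
a = μg = 0.05 × 9.8 = 0.490 m/s².
Reaction distance = 29.9009 × 1 = 29.901 m.
Braking distance = v²/(2a) = 894.064 / 0.980 = 912.310 m.
Total stopping distance = 29.901 + 912.310 = 942.211 m, vs 632 m available — it cannot stop in time and overshoots by 942.211 − 632 = 310.211 m.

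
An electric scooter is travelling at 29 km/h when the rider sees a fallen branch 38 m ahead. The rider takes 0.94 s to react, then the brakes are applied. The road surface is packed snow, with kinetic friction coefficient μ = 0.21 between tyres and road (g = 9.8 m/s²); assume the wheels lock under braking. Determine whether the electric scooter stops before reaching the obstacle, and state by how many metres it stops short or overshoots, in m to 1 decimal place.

Yes — it stops 14.7 m short of the obstacle

29 km/h ÷ 3.6 = 8.0556 m/s.
a = μg = 0.21 × 9.8 = 2.058 m/s².
Reaction distance = 8.0556 × 0.94 = 7.572 m.
Braking distance = v²/(2a) = 64.893 / 4.116 = 15.766 m.
Total stopping distance = 7.572 + 15.766 = 23.338 m, vs 38 m available — it stops with 38 − 23.338 = 14.662 m to spare.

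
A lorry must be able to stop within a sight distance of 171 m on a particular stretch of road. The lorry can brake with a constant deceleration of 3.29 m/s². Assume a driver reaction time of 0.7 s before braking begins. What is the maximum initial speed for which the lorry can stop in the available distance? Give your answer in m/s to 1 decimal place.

Maximum speed ≈ 31.3 m/s

Stopping distance: v·t_r + v²/(2a) = 171 with t_r = 0.7 s and a = 3.290 m/s².
So v² + 4.606 v − 1125.18 = 0.
Positive root: v = −a·t_r + √((a·t_r)² + 2a·d) = −2.303 + √(5.304 + 1125.18) = 31.3197 m/s.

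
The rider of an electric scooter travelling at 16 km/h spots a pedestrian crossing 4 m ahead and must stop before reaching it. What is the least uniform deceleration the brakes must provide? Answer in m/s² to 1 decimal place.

Required deceleration ≈ 2.5 m/s²

16 km/h ÷ 3.6 = 4.4444 m/s.
v² = 2a·d ⇒ a = v²/(2d) = 4.4444² / (2 × 4.000) = 19.753 / 8.000 = 2.4691 m/s².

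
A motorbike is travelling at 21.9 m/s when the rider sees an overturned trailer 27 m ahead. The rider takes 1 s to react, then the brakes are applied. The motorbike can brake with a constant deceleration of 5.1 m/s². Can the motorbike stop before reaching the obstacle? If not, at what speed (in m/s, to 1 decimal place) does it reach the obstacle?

No — it strikes the obstacle at 20.7 m/s

Reaction distance = 21.9000 × 1 = 21.900 m.
Braking distance needed to stop: v²/(2a) = 479.610 / 10.200 = 47.021 m, so total needed = 21.900 + 47.021 = 68.921 m > 27 m — it cannot stop.
Distance remaining when braking begins: 27 − 21.900 = 5.100 m.
v² = v₀² − 2a·d = 479.610 − 2 × 5.100 × 5.100 = 427.590 m²/s².
v = √427.590 = 20.678 m/s.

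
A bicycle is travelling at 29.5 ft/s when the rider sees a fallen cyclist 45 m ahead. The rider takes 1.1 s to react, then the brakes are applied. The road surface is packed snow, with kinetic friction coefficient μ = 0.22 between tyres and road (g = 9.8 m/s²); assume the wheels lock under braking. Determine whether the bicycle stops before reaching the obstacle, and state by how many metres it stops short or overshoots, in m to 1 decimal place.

29.5 ft/s × 0.3048 = 8.9916 m/s.
a = μg = 0.22 × 9.8 = 2.156 m/s².
Reaction distance = 8.9916 × 1.1 = 9.891 m.
Braking distance = v²/(2a) = 80.849 / 4.312 = 18.750 m.
Total stopping distance = 9.891 + 18.750 = 28.641 m, vs 45 m available — it stops with 45 − 28.641 = 16.359 m to spare.

Yes — it stops 16.4 m short of the obstacle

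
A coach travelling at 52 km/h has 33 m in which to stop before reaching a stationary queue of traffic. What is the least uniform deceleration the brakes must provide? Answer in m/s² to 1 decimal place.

52 km/h ÷ 3.6 = 14.4444 m/s.
v² = 2a·d ⇒ a = v²/(2d) = 14.4444² / (2 × 33.000) = 208.641 / 66.000 = 3.1612 m/s².

Required deceleration ≈ 3.2 m/s²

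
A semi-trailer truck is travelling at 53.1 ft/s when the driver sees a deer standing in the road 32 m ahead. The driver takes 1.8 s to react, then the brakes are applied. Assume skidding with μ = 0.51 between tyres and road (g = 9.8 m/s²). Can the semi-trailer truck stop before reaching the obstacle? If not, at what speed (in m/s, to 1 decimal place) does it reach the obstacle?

No — it strikes the obstacle at 15.3 m/s

53.1 ft/s × 0.3048 = 16.1849 m/s.
a = μg = 0.51 × 9.8 = 4.998 m/s².
Reaction distance = 16.1849 × 1.8 = 29.133 m.
Braking distance needed to stop: v²/(2a) = 261.951 / 9.996 = 26.206 m, so total needed = 29.133 + 26.206 = 55.339 m > 32 m — it cannot stop.
Distance remaining when braking begins: 32 − 29.133 = 2.867 m.
v² = v₀² − 2a·d = 261.951 − 2 × 4.998 × 2.867 = 233.292 m²/s².
v = √233.292 = 15.274 m/s.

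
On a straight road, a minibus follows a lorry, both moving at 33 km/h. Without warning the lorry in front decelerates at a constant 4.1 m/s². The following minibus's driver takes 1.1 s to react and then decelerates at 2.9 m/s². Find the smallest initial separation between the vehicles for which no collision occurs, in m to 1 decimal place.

33 km/h ÷ 3.6 = 9.1667 m/s.
Leader travels v²/(2a_L) = 84.028 / 8.200 = 10.247 m before stopping.
Follower covers v·t_r = 9.1667 × 1.1 = 10.083 m while reacting, then v²/(2a_F) = 84.028 / 5.800 = 14.488 m while braking, for a total of 10.083 + 14.488 = 24.571 m.
Since a_F ≤ a_L and the follower starts braking later, the follower is never slower than the leader, so the closest approach is when both have stopped.
Minimum gap = 24.571 − 10.247 = 14.324 m.

Minimum gap ≈ 14.3 m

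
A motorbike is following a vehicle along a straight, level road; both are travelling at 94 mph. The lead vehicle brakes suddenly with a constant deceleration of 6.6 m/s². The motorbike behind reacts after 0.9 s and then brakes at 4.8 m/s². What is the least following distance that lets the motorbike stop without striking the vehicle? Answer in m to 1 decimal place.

94 mph × 0.44704 = 42.0218 m/s.
Leader travels v²/(2a_L) = 1765.832 / 13.200 = 133.775 m before stopping.
Follower covers v·t_r = 42.0218 × 0.9 = 37.820 m while reacting, then v²/(2a_F) = 1765.832 / 9.600 = 183.941 m while braking, for a total of 37.820 + 183.941 = 221.761 m.
Since a_F ≤ a_L and the follower starts braking later, the follower is never slower than the leader, so the closest approach is when both have stopped.
Minimum gap = 221.761 − 133.775 = 87.986 m.

Minimum gap ≈ 88.0 m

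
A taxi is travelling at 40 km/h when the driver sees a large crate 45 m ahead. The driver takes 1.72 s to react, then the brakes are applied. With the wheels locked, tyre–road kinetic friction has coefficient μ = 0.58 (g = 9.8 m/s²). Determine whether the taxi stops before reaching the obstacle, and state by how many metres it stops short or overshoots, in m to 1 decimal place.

Yes — it stops 15.0 m short of the obstacle

40 km/h ÷ 3.6 = 11.1111 m/s.
a = μg = 0.58 × 9.8 = 5.684 m/s².
Reaction distance = 11.1111 × 1.72 = 19.111 m.
Braking distance = v²/(2a) = 123.457 / 11.368 = 10.860 m.
Total stopping distance = 19.111 + 10.860 = 29.971 m, vs 45 m available — it stops with 45 − 29.971 = 15.029 m to spare.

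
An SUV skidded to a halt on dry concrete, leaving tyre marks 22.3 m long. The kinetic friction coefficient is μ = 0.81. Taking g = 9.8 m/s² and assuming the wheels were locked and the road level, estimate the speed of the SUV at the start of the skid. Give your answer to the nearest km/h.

Deceleration a = μg = 0.81 × 9.8 = 7.938 m/s².
v = √(2a·d) = √(2 × 7.938 × 22.3) = √354.035 = 18.8158 m/s.
= 18.8158 × 3.6 = 67.737 km/h.

Initial speed ≈ 68 km/h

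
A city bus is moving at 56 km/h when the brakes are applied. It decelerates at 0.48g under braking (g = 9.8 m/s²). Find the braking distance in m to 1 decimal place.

Braking distance ≈ 25.7 m

56 km/h ÷ 3.6 = 15.5556 m/s.
a = 0.48 × 9.8 = 4.704 m/s².
Braking distance = v²/(2a) = 15.5556² / (2 × 4.704) = 241.977 / 9.408 = 25.720 m.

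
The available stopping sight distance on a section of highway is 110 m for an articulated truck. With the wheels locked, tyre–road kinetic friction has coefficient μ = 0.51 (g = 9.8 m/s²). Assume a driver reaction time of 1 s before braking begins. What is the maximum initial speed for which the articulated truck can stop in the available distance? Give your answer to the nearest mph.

Maximum speed ≈ 64 mph

a = μg = 0.51 × 9.8 = 4.998 m/s².
Stopping distance: v·t_r + v²/(2a) = 110 with t_r = 1 s and a = 4.998 m/s².
So v² + 9.996 v − 1099.56 = 0.
Positive root: v = −a·t_r + √((a·t_r)² + 2a·d) = −4.998 + √(24.980 + 1099.56) = 28.5362 m/s.
28.5362 m/s ÷ 0.44704 = 63.834 mph.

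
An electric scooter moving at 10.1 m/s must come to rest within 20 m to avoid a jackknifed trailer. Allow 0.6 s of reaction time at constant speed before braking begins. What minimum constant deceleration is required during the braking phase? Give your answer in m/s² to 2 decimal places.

Required deceleration ≈ 3.66 m/s²

Distance covered during reaction = 10.1000 × 0.6 = 6.060 m.
Distance available for braking: 20 − 6.060 = 13.940 m.
v² = 2a·d ⇒ a = v²/(2d) = 10.1000² / (2 × 13.940) = 102.010 / 27.880 = 3.6589 m/s².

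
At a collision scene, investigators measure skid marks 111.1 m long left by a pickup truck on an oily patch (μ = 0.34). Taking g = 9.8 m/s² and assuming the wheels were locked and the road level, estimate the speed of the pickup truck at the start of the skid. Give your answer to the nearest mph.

Deceleration a = μg = 0.34 × 9.8 = 3.332 m/s².
v = √(2a·d) = √(2 × 3.332 × 111.1) = √740.370 = 27.2097 m/s.
= 27.2097 ÷ 0.44704 = 60.866 mph.

Initial speed ≈ 61 mph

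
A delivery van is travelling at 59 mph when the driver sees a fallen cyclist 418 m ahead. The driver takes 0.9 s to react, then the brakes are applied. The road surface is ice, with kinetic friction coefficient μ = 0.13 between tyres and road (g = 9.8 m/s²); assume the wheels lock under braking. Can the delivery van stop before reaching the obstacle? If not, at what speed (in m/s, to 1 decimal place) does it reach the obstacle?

59 mph × 0.44704 = 26.3754 m/s.
a = μg = 0.13 × 9.8 = 1.274 m/s².
Reaction distance = 26.3754 × 0.9 = 23.738 m.
Braking distance = v²/(2a) = 695.662 / 2.548 = 273.023 m.
Total stopping distance = 23.738 + 273.023 = 296.761 m, vs 418 m available — it stops with 418 − 296.761 = 121.239 m to spare.

Yes — it stops about 121.2 m short of the obstacle, so it never reaches it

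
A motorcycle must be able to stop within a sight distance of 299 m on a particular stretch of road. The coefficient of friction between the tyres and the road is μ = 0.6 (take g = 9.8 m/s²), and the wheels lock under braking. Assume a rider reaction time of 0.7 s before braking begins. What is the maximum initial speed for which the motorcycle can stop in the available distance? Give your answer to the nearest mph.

a = μg = 0.6 × 9.8 = 5.880 m/s².
Stopping distance: v·t_r + v²/(2a) = 299 with t_r = 0.7 s and a = 5.880 m/s².
So v² + 8.232 v − 3516.24 = 0.
Positive root: v = −a·t_r + √((a·t_r)² + 2a·d) = −4.116 + √(16.941 + 3516.24) = 55.3246 m/s.
55.3246 m/s ÷ 0.44704 = 123.758 mph.

Maximum speed ≈ 124 mph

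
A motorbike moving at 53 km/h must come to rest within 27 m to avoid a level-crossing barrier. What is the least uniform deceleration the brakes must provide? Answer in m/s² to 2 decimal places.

53 km/h ÷ 3.6 = 14.7222 m/s.
v² = 2a·d ⇒ a = v²/(2d) = 14.7222² / (2 × 27.000) = 216.743 / 54.000 = 4.0138 m/s².

Required deceleration ≈ 4.01 m/s²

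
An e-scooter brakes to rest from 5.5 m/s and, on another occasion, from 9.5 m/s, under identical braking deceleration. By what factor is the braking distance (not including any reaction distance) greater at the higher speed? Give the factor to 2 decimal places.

Braking distance d = v²/(2a), so with a fixed, d ∝ v².
Factor = (9.5/5.5)² = 1.7273² = 2.9836.

Factor ≈ 2.98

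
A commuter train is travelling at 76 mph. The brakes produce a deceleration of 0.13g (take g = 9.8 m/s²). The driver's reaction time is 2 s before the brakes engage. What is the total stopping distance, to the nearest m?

76 mph × 0.44704 = 33.9750 m/s.
a = 0.13 × 9.8 = 1.274 m/s².
Reaction distance = v·t_r = 33.9750 × 2 = 67.950 m.
Braking distance = v²/(2a) = 33.9750² / (2 × 1.274) = 1154.301 / 2.548 = 453.022 m.
Total = 67.950 + 453.022 = 520.972 m.

Total stopping distance ≈ 521 m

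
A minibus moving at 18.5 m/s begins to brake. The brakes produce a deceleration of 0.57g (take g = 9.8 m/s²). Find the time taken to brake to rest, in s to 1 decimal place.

a = 0.57 × 9.8 = 5.586 m/s².
Braking time = v/a = 18.5000 / 5.586 = 3.312 s.

Braking time ≈ 3.3 s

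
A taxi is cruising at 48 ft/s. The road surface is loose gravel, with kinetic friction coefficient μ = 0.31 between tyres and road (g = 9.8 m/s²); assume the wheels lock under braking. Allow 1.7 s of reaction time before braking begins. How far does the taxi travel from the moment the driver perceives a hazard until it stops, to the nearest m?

48 ft/s × 0.3048 = 14.6304 m/s.
a = μg = 0.31 × 9.8 = 3.038 m/s².
Reaction distance = v·t_r = 14.6304 × 1.7 = 24.872 m.
Braking distance = v²/(2a) = 14.6304² / (2 × 3.038) = 214.049 / 6.076 = 35.229 m.
Total = 24.872 + 35.229 = 60.101 m.

Total stopping distance ≈ 60 m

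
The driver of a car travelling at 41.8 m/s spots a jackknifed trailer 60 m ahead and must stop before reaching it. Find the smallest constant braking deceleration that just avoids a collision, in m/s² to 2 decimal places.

Required deceleration ≈ 14.56 m/s²

v² = 2a·d ⇒ a = v²/(2d) = 41.8000² / (2 × 60.000) = 1747.240 / 120.000 = 14.5603 m/s².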